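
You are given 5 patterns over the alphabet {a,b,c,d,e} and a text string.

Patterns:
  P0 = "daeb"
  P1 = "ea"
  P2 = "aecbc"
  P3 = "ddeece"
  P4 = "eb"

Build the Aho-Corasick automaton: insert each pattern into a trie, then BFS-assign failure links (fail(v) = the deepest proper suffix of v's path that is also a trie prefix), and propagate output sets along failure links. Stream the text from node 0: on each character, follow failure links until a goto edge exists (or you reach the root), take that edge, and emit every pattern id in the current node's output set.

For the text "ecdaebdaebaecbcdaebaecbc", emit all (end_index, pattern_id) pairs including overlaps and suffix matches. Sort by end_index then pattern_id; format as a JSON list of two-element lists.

Build automaton:
Trie nodes:
  n0 'ε': a→7 d→1 e→5
  n1 'd': a→2 d→12
  n2 'da': e→3
  n3 'dae': b→4
  n4 'daeb': ·  ←P0
  n5 'e': a→6 b→17
  n6 'ea': ·  ←P1
  n7 'a': e→8
  n8 'ae': c→9
  n9 'aec': b→10
  n10 'aecb': c→11
  n11 'aecbc': ·  ←P2
  n12 'dd': e→13
  n13 'dde': e→14
  n14 'ddee': c→15
  n15 'ddeec': e→16
  n16 'ddeece': ·  ←P3
  n17 'eb': ·  ←P4

Failure links (BFS by depth):
  fail(1) 'd': from fail(0)=0 chase 'd': 0 ⇒ 0;  out=∅∪out(0)=∅
  fail(5) 'e': from fail(0)=0 chase 'e': 0 ⇒ 0;  out=∅∪out(0)=∅
  fail(7) 'a': from fail(0)=0 chase 'a': 0 ⇒ 0;  out=∅∪out(0)=∅
  fail(2) 'da': from fail(1)=0 chase 'a': 0 ⇒ 7;  out=∅∪out(7)=∅
  fail(6) 'ea': from fail(5)=0 chase 'a': 0 ⇒ 7;  out={1}∪out(7)={1}
  fail(8) 'ae': from fail(7)=0 chase 'e': 0 ⇒ 5;  out=∅∪out(5)=∅
  fail(12) 'dd': from fail(1)=0 chase 'd': 0 ⇒ 1;  out=∅∪out(1)=∅
  fail(17) 'eb': from fail(5)=0 chase 'b': 0 ⇒ 0;  out={4}∪out(0)={4}
  fail(3) 'dae': from fail(2)=7 chase 'e': 7 ⇒ 8;  out=∅∪out(8)=∅
  fail(9) 'aec': from fail(8)=5 chase 'c': 5→0 ⇒ 0;  out=∅∪out(0)=∅
  fail(13) 'dde': from fail(12)=1 chase 'e': 1→0 ⇒ 5;  out=∅∪out(5)=∅
  fail(4) 'daeb': from fail(3)=8 chase 'b': 8→5 ⇒ 17;  out={0}∪out(17)={0,4}
  fail(10) 'aecb': from fail(9)=0 chase 'b': 0 ⇒ 0;  out=∅∪out(0)=∅
  fail(14) 'ddee': from fail(13)=5 chase 'e': 5→0 ⇒ 5;  out=∅∪out(5)=∅
  fail(11) 'aecbc': from fail(10)=0 chase 'c': 0 ⇒ 0;  out={2}∪out(0)={2}
  fail(15) 'ddeec': from fail(14)=5 chase 'c': 5→0 ⇒ 0;  out=∅∪out(0)=∅
  fail(16) 'ddeece': from fail(15)=0 chase 'e': 0 ⇒ 5;  out={3}∪out(5)={3}

Run:
[0] read 'e'  n0⇒n5
[1] read 'c'  n5⇒n0 ·f
[2] read 'd'  n0⇒n1
[3] read 'a'  n1⇒n2
[4] read 'e'  n2⇒n3
[5] read 'b'  n3⇒n4  ** P0@[2:5],P4@[4:5]
[6] read 'd'  n4⇒n1 ·f
[7] read 'a'  n1⇒n2
[8] read 'e'  n2⇒n3
[9] read 'b'  n3⇒n4  ** P0@[6:9],P4@[8:9]
[10] read 'a'  n4⇒n7 ·f
[11] read 'e'  n7⇒n8
[12] read 'c'  n8⇒n9
[13] read 'b'  n9⇒n10
[14] read 'c'  n10⇒n11  ** P2@[10:14]
[15] read 'd'  n11⇒n1 ·f
[16] read 'a'  n1⇒n2
[17] read 'e'  n2⇒n3
[18] read 'b'  n3⇒n4  ** P0@[15:18],P4@[17:18]
[19] read 'a'  n4⇒n7 ·f
[20] read 'e'  n7⇒n8
[21] read 'c'  n8⇒n9
[22] read 'b'  n9⇒n10
[23] read 'c'  n10⇒n11  ** P2@[19:23]

Result: [[5,0],[5,4],[9,0],[9,4],[14,2],[18,0],[18,4],[23,2]]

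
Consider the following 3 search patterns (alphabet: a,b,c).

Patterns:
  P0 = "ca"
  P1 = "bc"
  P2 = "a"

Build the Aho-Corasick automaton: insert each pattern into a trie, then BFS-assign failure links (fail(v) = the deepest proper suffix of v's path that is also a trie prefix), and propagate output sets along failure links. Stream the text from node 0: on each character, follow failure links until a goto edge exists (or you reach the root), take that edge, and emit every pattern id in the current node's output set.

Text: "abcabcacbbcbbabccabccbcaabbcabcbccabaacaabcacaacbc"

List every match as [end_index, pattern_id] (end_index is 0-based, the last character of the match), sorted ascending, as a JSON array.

Build automaton:
Trie nodes:
  0='ε' goto a→5 b→3 c→1
  1='c' goto a→2
  2='ca' goto ·  [P0 ends]
  3='b' goto c→4
  4='bc' goto ·  [P1 ends]
  5='a' goto ·  [P2 ends]

Failure links (BFS by depth):
  fail(1) 'c': from fail(0)=0 chase 'c': 0 ⇒ 0;  out=∅∪out(0)=∅
  fail(3) 'b': from fail(0)=0 chase 'b': 0 ⇒ 0;  out=∅∪out(0)=∅
  fail(5) 'a': from fail(0)=0 chase 'a': 0 ⇒ 0;  out={2}∪out(0)={2}
  fail(2) 'ca': from fail(1)=0 chase 'a': 0 ⇒ 5;  out={0}∪out(5)={0,2}
  fail(4) 'bc': from fail(3)=0 chase 'c': 0 ⇒ 1;  out={1}∪out(1)={1}

Scan:
[0] read 'a'  n0⇒n5  emit P2@[0:0]
[1] read 'b'  n5⇒n3 ·f
[2] read 'c'  n3⇒n4  emit P1@[1:2]
[3] read 'a'  n4⇒n2 ·f  emit P0@[2:3],P2@[3:3]
[4] read 'b'  n2⇒n3 ·f
[5] read 'c'  n3⇒n4  emit P1@[4:5]
[6] read 'a'  n4⇒n2 ·f  emit P0@[5:6],P2@[6:6]
[7] read 'c'  n2⇒n1 ·f
[8] read 'b'  n1⇒n3 ·f
[9] read 'b'  n3⇒n3 ·f
[10] read 'c'  n3⇒n4  emit P1@[9:10]
[11] read 'b'  n4⇒n3 ·f
[12] read 'b'  n3⇒n3 ·f
[13] read 'a'  n3⇒n5 ·f  emit P2@[13:13]
[14] read 'b'  n5⇒n3 ·f
[15] read 'c'  n3⇒n4  emit P1@[14:15]
[16] read 'c'  n4⇒n1 ·f
[17] read 'a'  n1⇒n2  emit P0@[16:17],P2@[17:17]
[18] read 'b'  n2⇒n3 ·f
[19] read 'c'  n3⇒n4  emit P1@[18:19]
[20] read 'c'  n4⇒n1 ·f
[21] read 'b'  n1⇒n3 ·f
[22] read 'c'  n3⇒n4  emit P1@[21:22]
[23] read 'a'  n4⇒n2 ·f  emit P0@[22:23],P2@[23:23]
[24] read 'a'  n2⇒n5 ·f  emit P2@[24:24]
[25] read 'b'  n5⇒n3 ·f
[26] read 'b'  n3⇒n3 ·f
[27] read 'c'  n3⇒n4  emit P1@[26:27]
[28] read 'a'  n4⇒n2 ·f  emit P0@[27:28],P2@[28:28]
[29] read 'b'  n2⇒n3 ·f
[30] read 'c'  n3⇒n4  emit P1@[29:30]
[31] read 'b'  n4⇒n3 ·f
[32] read 'c'  n3⇒n4  emit P1@[31:32]
[33] read 'c'  n4⇒n1 ·f
[34] read 'a'  n1⇒n2  emit P0@[33:34],P2@[34:34]
[35] read 'b'  n2⇒n3 ·f
[36] read 'a'  n3⇒n5 ·f  emit P2@[36:36]
[37] read 'a'  n5⇒n5 ·f  emit P2@[37:37]
[38] read 'c'  n5⇒n1 ·f
[39] read 'a'  n1⇒n2  emit P0@[38:39],P2@[39:39]
[40] read 'a'  n2⇒n5 ·f  emit P2@[40:40]
[41] read 'b'  n5⇒n3 ·f
[42] read 'c'  n3⇒n4  emit P1@[41:42]
[43] read 'a'  n4⇒n2 ·f  emit P0@[42:43],P2@[43:43]
[44] read 'c'  n2⇒n1 ·f
[45] read 'a'  n1⇒n2  emit P0@[44:45],P2@[45:45]
[46] read 'a'  n2⇒n5 ·f  emit P2@[46:46]
[47] read 'c'  n5⇒n1 ·f
[48] read 'b'  n1⇒n3 ·f
[49] read 'c'  n3⇒n4  emit P1@[48:49]

Result: [[0,2],[2,1],[3,0],[3,2],[5,1],[6,0],[6,2],[10,1],[13,2],[15,1],[17,0],[17,2],[19,1],[22,1],[23,0],[23,2],[24,2],[27,1],[28,0],[28,2],[30,1],[32,1],[34,0],[34,2],[36,2],[37,2],[39,0],[39,2],[40,2],[42,1],[43,0],[43,2],[45,0],[45,2],[46,2],[49,1]]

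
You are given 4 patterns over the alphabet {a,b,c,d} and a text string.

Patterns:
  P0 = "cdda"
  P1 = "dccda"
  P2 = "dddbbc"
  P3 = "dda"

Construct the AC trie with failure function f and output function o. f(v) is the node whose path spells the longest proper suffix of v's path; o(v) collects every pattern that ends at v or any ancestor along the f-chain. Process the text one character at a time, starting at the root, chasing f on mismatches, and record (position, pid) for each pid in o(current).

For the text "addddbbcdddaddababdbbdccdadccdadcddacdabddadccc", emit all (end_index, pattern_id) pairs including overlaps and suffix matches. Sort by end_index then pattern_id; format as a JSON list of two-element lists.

Construct AC machine:
Trie nodes:
  n0 'ε': c→1 d→5
  n1 'c': d→2
  n2 'cd': d→3
  n3 'cdd': a→4
  n4 'cdda': ·  [P0 ends]
  n5 'd': c→6 d→10
  n6 'dc': c→7
  n7 'dcc': d→8
  n8 'dccd': a→9
  n9 'dccda': ·  [P1 ends]
  n10 'dd': a→15 d→11
  n11 'ddd': b→12
  n12 'dddb': b→13
  n13 'dddbb': c→14
  n14 'dddbbc': ·  [P2 ends]
  n15 'dda': ·  [P3 ends]

Failure links (BFS by depth):
  n1('c'): parent n0 fail=0; on 'c' 0 → fail=0;  out ∅∪∅=∅
  n5('d'): parent n0 fail=0; on 'd' 0 → fail=0;  out ∅∪∅=∅
  n2('cd'): parent n1 fail=0; on 'd' 0 → fail=5;  out ∅∪∅=∅
  n6('dc'): parent n5 fail=0; on 'c' 0 → fail=1;  out ∅∪∅=∅
  n10('dd'): parent n5 fail=0; on 'd' 0 → fail=5;  out ∅∪∅=∅
  n3('cdd'): parent n2 fail=5; on 'd' 5 → fail=10;  out ∅∪∅=∅
  n7('dcc'): parent n6 fail=1; on 'c' 1→0 → fail=1;  out ∅∪∅=∅
  n11('ddd'): parent n10 fail=5; on 'd' 5 → fail=10;  out ∅∪∅=∅
  n15('dda'): parent n10 fail=5; on 'a' 5→0 → fail=0;  out {3}∪∅={3}
  n4('cdda'): parent n3 fail=10; on 'a' 10 → fail=15;  out {0}∪{3}={0,3}
  n8('dccd'): parent n7 fail=1; on 'd' 1 → fail=2;  out ∅∪∅=∅
  n12('dddb'): parent n11 fail=10; on 'b' 10→5→0 → fail=0;  out ∅∪∅=∅
  n9('dccda'): parent n8 fail=2; on 'a' 2→5→0 → fail=0;  out {1}∪∅={1}
  n13('dddbb'): parent n12 fail=0; on 'b' 0 → fail=0;  out ∅∪∅=∅
  n14('dddbbc'): parent n13 fail=0; on 'c' 0 → fail=1;  out {2}∪∅={2}

Text stream:
i=0 'a': node 0→0
i=1 'd': node 0→5
i=2 'd': node 5→10
i=3 'd': node 10→11
i=4 'd': node 11→11 (fail-walked)
i=5 'b': node 11→12
i=6 'b': node 12→13
i=7 'c': node 13→14  → match P2@[2:7]
i=8 'd': node 14→2 (fail-walked)
i=9 'd': node 2→3
i=10 'd': node 3→11 (fail-walked)
i=11 'a': node 11→15 (fail-walked)  → match P3@[9:11]
i=12 'd': node 15→5 (fail-walked)
i=13 'd': node 5→10
i=14 'a': node 10→15  → match P3@[12:14]
i=15 'b': node 15→0 (fail-walked)
i=16 'a': node 0→0
i=17 'b': node 0→0
i=18 'd': node 0→5
i=19 'b': node 5→0 (fail-walked)
i=20 'b': node 0→0
i=21 'd': node 0→5
i=22 'c': node 5→6
i=23 'c': node 6→7
i=24 'd': node 7→8
i=25 'a': node 8→9  → match P1@[21:25]
i=26 'd': node 9→5 (fail-walked)
i=27 'c': node 5→6
i=28 'c': node 6→7
i=29 'd': node 7→8
i=30 'a': node 8→9  → match P1@[26:30]
i=31 'd': node 9→5 (fail-walked)
i=32 'c': node 5→6
i=33 'd': node 6→2 (fail-walked)
i=34 'd': node 2→3
i=35 'a': node 3→4  → match P0@[32:35],P3@[33:35]
i=36 'c': node 4→1 (fail-walked)
i=37 'd': node 1→2
i=38 'a': node 2→0 (fail-walked)
i=39 'b': node 0→0
i=40 'd': node 0→5
i=41 'd': node 5→10
i=42 'a': node 10→15  → match P3@[40:42]
i=43 'd': node 15→5 (fail-walked)
i=44 'c': node 5→6
i=45 'c': node 6→7
i=46 'c': node 7→1 (fail-walked)

Result: [[7,2],[11,3],[14,3],[25,1],[30,1],[35,0],[35,3],[42,3]]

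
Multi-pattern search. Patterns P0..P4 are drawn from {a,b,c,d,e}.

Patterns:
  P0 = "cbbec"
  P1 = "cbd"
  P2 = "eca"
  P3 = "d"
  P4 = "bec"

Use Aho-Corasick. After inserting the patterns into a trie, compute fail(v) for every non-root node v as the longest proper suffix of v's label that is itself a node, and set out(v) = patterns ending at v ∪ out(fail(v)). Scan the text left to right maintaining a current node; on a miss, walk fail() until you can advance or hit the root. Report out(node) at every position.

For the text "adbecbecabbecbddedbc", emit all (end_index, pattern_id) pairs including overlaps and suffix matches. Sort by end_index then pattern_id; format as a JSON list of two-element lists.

Construct AC machine:
Trie (insert patterns):
  0='ε' goto b→11 c→1 d→10 e→7
  1='c' goto b→2
  2='cb' goto b→3 d→6
  3='cbb' goto e→4
  4='cbbe' goto c→5
  5='cbbec' goto ·  [P0 ends]
  6='cbd' goto ·  [P1 ends]
  7='e' goto c→8
  8='ec' goto a→9
  9='eca' goto ·  [P2 ends]
  10='d' goto ·  [P3 ends]
  11='b' goto e→12
  12='be' goto c→13
  13='bec' goto ·  [P4 ends]

Failure links (BFS by depth):
  n1('c'): parent n0 fail=0; on 'c' 0 → fail=0;  out ∅∪∅=∅
  n7('e'): parent n0 fail=0; on 'e' 0 → fail=0;  out ∅∪∅=∅
  n10('d'): parent n0 fail=0; on 'd' 0 → fail=0;  out {3}∪∅={3}
  n11('b'): parent n0 fail=0; on 'b' 0 → fail=0;  out ∅∪∅=∅
  n2('cb'): parent n1 fail=0; on 'b' 0 → fail=11;  out ∅∪∅=∅
  n8('ec'): parent n7 fail=0; on 'c' 0 → fail=1;  out ∅∪∅=∅
  n12('be'): parent n11 fail=0; on 'e' 0 → fail=7;  out ∅∪∅=∅
  n3('cbb'): parent n2 fail=11; on 'b' 11→0 → fail=11;  out ∅∪∅=∅
  n6('cbd'): parent n2 fail=11; on 'd' 11→0 → fail=10;  out {1}∪{3}={1,3}
  n9('eca'): parent n8 fail=1; on 'a' 1→0 → fail=0;  out {2}∪∅={2}
  n13('bec'): parent n12 fail=7; on 'c' 7 → fail=8;  out {4}∪∅={4}
  n4('cbbe'): parent n3 fail=11; on 'e' 11 → fail=12;  out ∅∪∅=∅
  n5('cbbec'): parent n4 fail=12; on 'c' 12 → fail=13;  out {0}∪{4}={0,4}

Scan:
pos 0 'a': at 0
pos 1 'd': at 10  ** P3@[1:1]
pos 2 'b': at 11 (fail-walked)
pos 3 'e': at 12
pos 4 'c': at 13  ** P4@[2:4]
pos 5 'b': at 2 (fail-walked)
pos 6 'e': at 12 (fail-walked)
pos 7 'c': at 13  ** P4@[5:7]
pos 8 'a': at 9 (fail-walked)  ** P2@[6:8]
pos 9 'b': at 11 (fail-walked)
pos 10 'b': at 11 (fail-walked)
pos 11 'e': at 12
pos 12 'c': at 13  ** P4@[10:12]
pos 13 'b': at 2 (fail-walked)
pos 14 'd': at 6  ** P1@[12:14],P3@[14:14]
pos 15 'd': at 10 (fail-walked)  ** P3@[15:15]
pos 16 'e': at 7 (fail-walked)
pos 17 'd': at 10 (fail-walked)  ** P3@[17:17]
pos 18 'b': at 11 (fail-walked)
pos 19 'c': at 1 (fail-walked)

All matches (sorted): [[1,3],[4,4],[7,4],[8,2],[12,4],[14,1],[14,3],[15,3],[17,3]]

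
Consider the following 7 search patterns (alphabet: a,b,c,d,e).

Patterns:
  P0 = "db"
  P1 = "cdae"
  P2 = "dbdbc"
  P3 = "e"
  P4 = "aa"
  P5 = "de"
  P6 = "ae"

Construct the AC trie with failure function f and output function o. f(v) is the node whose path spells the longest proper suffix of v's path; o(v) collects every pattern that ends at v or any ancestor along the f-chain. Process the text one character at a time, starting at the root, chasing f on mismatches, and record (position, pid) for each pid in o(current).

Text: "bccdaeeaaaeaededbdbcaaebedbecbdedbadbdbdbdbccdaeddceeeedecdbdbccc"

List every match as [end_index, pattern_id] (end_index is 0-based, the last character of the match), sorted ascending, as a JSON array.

Construct AC machine:
Trie (insert patterns):
  n0 'ε': a→11 c→3 d→1 e→10
  n1 'd': b→2 e→13
  n2 'db': d→7  ←P0
  n3 'c': d→4
  n4 'cd': a→5
  n5 'cda': e→6
  n6 'cdae': ·  ←P1
  n7 'dbd': b→8
  n8 'dbdb': c→9
  n9 'dbdbc': ·  ←P2
  n10 'e': ·  ←P3
  n11 'a': a→12 e→14
  n12 'aa': ·  ←P4
  n13 'de': ·  ←P5
  n14 'ae': ·  ←P6

BFS fail/out derivation:
  fail(1) 'd': from fail(0)=0 chase 'd': 0 ⇒ 0;  out=∅∪out(0)=∅
  fail(3) 'c': from fail(0)=0 chase 'c': 0 ⇒ 0;  out=∅∪out(0)=∅
  fail(10) 'e': from fail(0)=0 chase 'e': 0 ⇒ 0;  out={3}∪out(0)={3}
  fail(11) 'a': from fail(0)=0 chase 'a': 0 ⇒ 0;  out=∅∪out(0)=∅
  fail(2) 'db': from fail(1)=0 chase 'b': 0 ⇒ 0;  out={0}∪out(0)={0}
  fail(4) 'cd': from fail(3)=0 chase 'd': 0 ⇒ 1;  out=∅∪out(1)=∅
  fail(12) 'aa': from fail(11)=0 chase 'a': 0 ⇒ 11;  out={4}∪out(11)={4}
  fail(13) 'de': from fail(1)=0 chase 'e': 0 ⇒ 10;  out={5}∪out(10)={3,5}
  fail(14) 'ae': from fail(11)=0 chase 'e': 0 ⇒ 10;  out={6}∪out(10)={3,6}
  fail(5) 'cda': from fail(4)=1 chase 'a': 1→0 ⇒ 11;  out=∅∪out(11)=∅
  fail(7) 'dbd': from fail(2)=0 chase 'd': 0 ⇒ 1;  out=∅∪out(1)=∅
  fail(6) 'cdae': from fail(5)=11 chase 'e': 11 ⇒ 14;  out={1}∪out(14)={1,3,6}
  fail(8) 'dbdb': from fail(7)=1 chase 'b': 1 ⇒ 2;  out=∅∪out(2)={0}
  fail(9) 'dbdbc': from fail(8)=2 chase 'c': 2→0 ⇒ 3;  out={2}∪out(3)={2}

Scan:
[0] read 'b'  n0⇒n0
[1] read 'c'  n0⇒n3
[2] read 'c'  n3⇒n3 ·f
[3] read 'd'  n3⇒n4
[4] read 'a'  n4⇒n5
[5] read 'e'  n5⇒n6  emit P1@[2:5],P3@[5:5],P6@[4:5]
[6] read 'e'  n6⇒n10 ·f  emit P3@[6:6]
[7] read 'a'  n10⇒n11 ·f
[8] read 'a'  n11⇒n12  emit P4@[7:8]
[9] read 'a'  n12⇒n12 ·f  emit P4@[8:9]
[10] read 'e'  n12⇒n14 ·f  emit P3@[10:10],P6@[9:10]
[11] read 'a'  n14⇒n11 ·f
[12] read 'e'  n11⇒n14  emit P3@[12:12],P6@[11:12]
[13] read 'd'  n14⇒n1 ·f
[14] read 'e'  n1⇒n13  emit P3@[14:14],P5@[13:14]
[15] read 'd'  n13⇒n1 ·f
[16] read 'b'  n1⇒n2  emit P0@[15:16]
[17] read 'd'  n2⇒n7
[18] read 'b'  n7⇒n8  emit P0@[17:18]
[19] read 'c'  n8⇒n9  emit P2@[15:19]
[20] read 'a'  n9⇒n11 ·f
[21] read 'a'  n11⇒n12  emit P4@[20:21]
[22] read 'e'  n12⇒n14 ·f  emit P3@[22:22],P6@[21:22]
[23] read 'b'  n14⇒n0 ·f
[24] read 'e'  n0⇒n10  emit P3@[24:24]
[25] read 'd'  n10⇒n1 ·f
[26] read 'b'  n1⇒n2  emit P0@[25:26]
[27] read 'e'  n2⇒n10 ·f  emit P3@[27:27]
[28] read 'c'  n10⇒n3 ·f
[29] read 'b'  n3⇒n0 ·f
[30] read 'd'  n0⇒n1
[31] read 'e'  n1⇒n13  emit P3@[31:31],P5@[30:31]
[32] read 'd'  n13⇒n1 ·f
[33] read 'b'  n1⇒n2  emit P0@[32:33]
[34] read 'a'  n2⇒n11 ·f
[35] read 'd'  n11⇒n1 ·f
[36] read 'b'  n1⇒n2  emit P0@[35:36]
[37] read 'd'  n2⇒n7
[38] read 'b'  n7⇒n8  emit P0@[37:38]
[39] read 'd'  n8⇒n7 ·f
[40] read 'b'  n7⇒n8  emit P0@[39:40]
[41] read 'd'  n8⇒n7 ·f
[42] read 'b'  n7⇒n8  emit P0@[41:42]
[43] read 'c'  n8⇒n9  emit P2@[39:43]
[44] read 'c'  n9⇒n3 ·f
[45] read 'd'  n3⇒n4
[46] read 'a'  n4⇒n5
[47] read 'e'  n5⇒n6  emit P1@[44:47],P3@[47:47],P6@[46:47]
[48] read 'd'  n6⇒n1 ·f
[49] read 'd'  n1⇒n1 ·f
[50] read 'c'  n1⇒n3 ·f
[51] read 'e'  n3⇒n10 ·f  emit P3@[51:51]
[52] read 'e'  n10⇒n10 ·f  emit P3@[52:52]
[53] read 'e'  n10⇒n10 ·f  emit P3@[53:53]
[54] read 'e'  n10⇒n10 ·f  emit P3@[54:54]
[55] read 'd'  n10⇒n1 ·f
[56] read 'e'  n1⇒n13  emit P3@[56:56],P5@[55:56]
[57] read 'c'  n13⇒n3 ·f
[58] read 'd'  n3⇒n4
[59] read 'b'  n4⇒n2 ·f  emit P0@[58:59]
[60] read 'd'  n2⇒n7
[61] read 'b'  n7⇒n8  emit P0@[60:61]
[62] read 'c'  n8⇒n9  emit P2@[58:62]
[63] read 'c'  n9⇒n3 ·f
[64] read 'c'  n3⇒n3 ·f

Result: [[5,1],[5,3],[5,6],[6,3],[8,4],[9,4],[10,3],[10,6],[12,3],[12,6],[14,3],[14,5],[16,0],[18,0],[19,2],[21,4],[22,3],[22,6],[24,3],[26,0],[27,3],[31,3],[31,5],[33,0],[36,0],[38,0],[40,0],[42,0],[43,2],[47,1],[47,3],[47,6],[51,3],[52,3],[53,3],[54,3],[56,3],[56,5],[59,0],[61,0],[62,2]]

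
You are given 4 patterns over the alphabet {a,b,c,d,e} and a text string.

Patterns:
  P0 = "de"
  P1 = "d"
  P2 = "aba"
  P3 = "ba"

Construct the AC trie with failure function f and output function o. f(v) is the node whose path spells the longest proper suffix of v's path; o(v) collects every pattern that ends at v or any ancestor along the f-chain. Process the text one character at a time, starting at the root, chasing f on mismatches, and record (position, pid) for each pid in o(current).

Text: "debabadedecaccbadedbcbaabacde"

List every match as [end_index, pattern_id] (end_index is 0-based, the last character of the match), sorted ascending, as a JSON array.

Construct AC machine:
Trie nodes:
  n0 'ε': a→3 b→6 d→1
  n1 'd': e→2  ←P1
  n2 'de': ·  ←P0
  n3 'a': b→4
  n4 'ab': a→5
  n5 'aba': ·  ←P2
  n6 'b': a→7
  n7 'ba': ·  ←P3

Failure links (BFS by depth):
  n1('d'): parent n0 fail=0; on 'd' 0 → fail=0;  out {1}∪∅={1}
  n3('a'): parent n0 fail=0; on 'a' 0 → fail=0;  out ∅∪∅=∅
  n6('b'): parent n0 fail=0; on 'b' 0 → fail=0;  out ∅∪∅=∅
  n2('de'): parent n1 fail=0; on 'e' 0 → fail=0;  out {0}∪∅={0}
  n4('ab'): parent n3 fail=0; on 'b' 0 → fail=6;  out ∅∪∅=∅
  n7('ba'): parent n6 fail=0; on 'a' 0 → fail=3;  out {3}∪∅={3}
  n5('aba'): parent n4 fail=6; on 'a' 6 → fail=7;  out {2}∪{3}={2,3}

Run:
i=0 'd': node 0→1  ** P1@[0:0]
i=1 'e': node 1→2  ** P0@[0:1]
i=2 'b': node 2→6 (fail-walked)
i=3 'a': node 6→7  ** P3@[2:3]
i=4 'b': node 7→4 (fail-walked)
i=5 'a': node 4→5  ** P2@[3:5],P3@[4:5]
i=6 'd': node 5→1 (fail-walked)  ** P1@[6:6]
i=7 'e': node 1→2  ** P0@[6:7]
i=8 'd': node 2→1 (fail-walked)  ** P1@[8:8]
i=9 'e': node 1→2  ** P0@[8:9]
i=10 'c': node 2→0 (fail-walked)
i=11 'a': node 0→3
i=12 'c': node 3→0 (fail-walked)
i=13 'c': node 0→0
i=14 'b': node 0→6
i=15 'a': node 6→7  ** P3@[14:15]
i=16 'd': node 7→1 (fail-walked)  ** P1@[16:16]
i=17 'e': node 1→2  ** P0@[16:17]
i=18 'd': node 2→1 (fail-walked)  ** P1@[18:18]
i=19 'b': node 1→6 (fail-walked)
i=20 'c': node 6→0 (fail-walked)
i=21 'b': node 0→6
i=22 'a': node 6→7  ** P3@[21:22]
i=23 'a': node 7→3 (fail-walked)
i=24 'b': node 3→4
i=25 'a': node 4→5  ** P2@[23:25],P3@[24:25]
i=26 'c': node 5→0 (fail-walked)
i=27 'd': node 0→1  ** P1@[27:27]
i=28 'e': node 1→2  ** P0@[27:28]

Matches: [[0,1],[1,0],[3,3],[5,2],[5,3],[6,1],[7,0],[8,1],[9,0],[15,3],[16,1],[17,0],[18,1],[22,3],[25,2],[25,3],[27,1],[28,0]]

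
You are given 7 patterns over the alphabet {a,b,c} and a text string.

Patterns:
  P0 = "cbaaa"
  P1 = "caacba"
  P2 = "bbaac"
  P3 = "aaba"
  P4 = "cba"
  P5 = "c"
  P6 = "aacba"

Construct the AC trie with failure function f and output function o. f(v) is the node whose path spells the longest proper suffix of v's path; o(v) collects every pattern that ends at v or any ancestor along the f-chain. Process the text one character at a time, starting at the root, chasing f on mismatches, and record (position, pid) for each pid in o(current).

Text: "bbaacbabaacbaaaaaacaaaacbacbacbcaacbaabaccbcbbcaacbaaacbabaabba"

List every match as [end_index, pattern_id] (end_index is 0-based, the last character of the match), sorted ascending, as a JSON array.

Construct AC machine:
Trie (insert patterns):
  n0 'ε': a→16 b→11 c→1
  n1 'c': a→6 b→2  [P5 ends]
  n2 'cb': a→3
  n3 'cba': a→4  [P4 ends]
  n4 'cbaa': a→5
  n5 'cbaaa': ·  [P0 ends]
  n6 'ca': a→7
  n7 'caa': c→8
  n8 'caac': b→9
  n9 'caacb': a→10
  n10 'caacba': ·  [P1 ends]
  n11 'b': b→12
  n12 'bb': a→13
  n13 'bba': a→14
  n14 'bbaa': c→15
  n15 'bbaac': ·  [P2 ends]
  n16 'a': a→17
  n17 'aa': b→18 c→20
  n18 'aab': a→19
  n19 'aaba': ·  [P3 ends]
  n20 'aac': b→21
  n21 'aacb': a→22
  n22 'aacba': ·  [P6 ends]

BFS fail/out derivation:
  n1('c'): parent n0 fail=0; on 'c' 0 → fail=0;  out {5}∪∅={5}
  n11('b'): parent n0 fail=0; on 'b' 0 → fail=0;  out ∅∪∅=∅
  n16('a'): parent n0 fail=0; on 'a' 0 → fail=0;  out ∅∪∅=∅
  n2('cb'): parent n1 fail=0; on 'b' 0 → fail=11;  out ∅∪∅=∅
  n6('ca'): parent n1 fail=0; on 'a' 0 → fail=16;  out ∅∪∅=∅
  n12('bb'): parent n11 fail=0; on 'b' 0 → fail=11;  out ∅∪∅=∅
  n17('aa'): parent n16 fail=0; on 'a' 0 → fail=16;  out ∅∪∅=∅
  n3('cba'): parent n2 fail=11; on 'a' 11→0 → fail=16;  out {4}∪∅={4}
  n7('caa'): parent n6 fail=16; on 'a' 16 → fail=17;  out ∅∪∅=∅
  n13('bba'): parent n12 fail=11; on 'a' 11→0 → fail=16;  out ∅∪∅=∅
  n18('aab'): parent n17 fail=16; on 'b' 16→0 → fail=11;  out ∅∪∅=∅
  n20('aac'): parent n17 fail=16; on 'c' 16→0 → fail=1;  out ∅∪{5}={5}
  n4('cbaa'): parent n3 fail=16; on 'a' 16 → fail=17;  out ∅∪∅=∅
  n8('caac'): parent n7 fail=17; on 'c' 17 → fail=20;  out ∅∪{5}={5}
  n14('bbaa'): parent n13 fail=16; on 'a' 16 → fail=17;  out ∅∪∅=∅
  n19('aaba'): parent n18 fail=11; on 'a' 11→0 → fail=16;  out {3}∪∅={3}
  n21('aacb'): parent n20 fail=1; on 'b' 1 → fail=2;  out ∅∪∅=∅
  n5('cbaaa'): parent n4 fail=17; on 'a' 17→16 → fail=17;  out {0}∪∅={0}
  n9('caacb'): parent n8 fail=20; on 'b' 20 → fail=21;  out ∅∪∅=∅
  n15('bbaac'): parent n14 fail=17; on 'c' 17 → fail=20;  out {2}∪{5}={2,5}
  n22('aacba'): parent n21 fail=2; on 'a' 2 → fail=3;  out {6}∪{4}={4,6}
  n10('caacba'): parent n9 fail=21; on 'a' 21 → fail=22;  out {1}∪{4,6}={1,4,6}

Scan:
i=0 'b': node 0→11
i=1 'b': node 11→12
i=2 'a': node 12→13
i=3 'a': node 13→14
i=4 'c': node 14→15  ** P2@[0:4],P5@[4:4]
i=5 'b': node 15→21 (fail-walked)
i=6 'a': node 21→22  ** P4@[4:6],P6@[2:6]
i=7 'b': node 22→11 (fail-walked)
i=8 'a': node 11→16 (fail-walked)
i=9 'a': node 16→17
i=10 'c': node 17→20  ** P5@[10:10]
i=11 'b': node 20→21
i=12 'a': node 21→22  ** P4@[10:12],P6@[8:12]
i=13 'a': node 22→4 (fail-walked)
i=14 'a': node 4→5  ** P0@[10:14]
i=15 'a': node 5→17 (fail-walked)
i=16 'a': node 17→17 (fail-walked)
i=17 'a': node 17→17 (fail-walked)
i=18 'c': node 17→20  ** P5@[18:18]
i=19 'a': node 20→6 (fail-walked)
i=20 'a': node 6→7
i=21 'a': node 7→17 (fail-walked)
i=22 'a': node 17→17 (fail-walked)
i=23 'c': node 17→20  ** P5@[23:23]
i=24 'b': node 20→21
i=25 'a': node 21→22  ** P4@[23:25],P6@[21:25]
i=26 'c': node 22→1 (fail-walked)  ** P5@[26:26]
i=27 'b': node 1→2
i=28 'a': node 2→3  ** P4@[26:28]
i=29 'c': node 3→1 (fail-walked)  ** P5@[29:29]
i=30 'b': node 1→2
i=31 'c': node 2→1 (fail-walked)  ** P5@[31:31]
i=32 'a': node 1→6
i=33 'a': node 6→7
i=34 'c': node 7→8  ** P5@[34:34]
i=35 'b': node 8→9
i=36 'a': node 9→10  ** P1@[31:36],P4@[34:36],P6@[32:36]
i=37 'a': node 10→4 (fail-walked)
i=38 'b': node 4→18 (fail-walked)
i=39 'a': node 18→19  ** P3@[36:39]
i=40 'c': node 19→1 (fail-walked)  ** P5@[40:40]
i=41 'c': node 1→1 (fail-walked)  ** P5@[41:41]
i=42 'b': node 1→2
i=43 'c': node 2→1 (fail-walked)  ** P5@[43:43]
i=44 'b': node 1→2
i=45 'b': node 2→12 (fail-walked)
i=46 'c': node 12→1 (fail-walked)  ** P5@[46:46]
i=47 'a': node 1→6
i=48 'a': node 6→7
i=49 'c': node 7→8  ** P5@[49:49]
i=50 'b': node 8→9
i=51 'a': node 9→10  ** P1@[46:51],P4@[49:51],P6@[47:51]
i=52 'a': node 10→4 (fail-walked)
i=53 'a': node 4→5  ** P0@[49:53]
i=54 'c': node 5→20 (fail-walked)  ** P5@[54:54]
i=55 'b': node 20→21
i=56 'a': node 21→22  ** P4@[54:56],P6@[52:56]
i=57 'b': node 22→11 (fail-walked)
i=58 'a': node 11→16 (fail-walked)
i=59 'a': node 16→17
i=60 'b': node 17→18
i=61 'b': node 18→12 (fail-walked)
i=62 'a': node 12→13

All matches (sorted): [[4,2],[4,5],[6,4],[6,6],[10,5],[12,4],[12,6],[14,0],[18,5],[23,5],[25,4],[25,6],[26,5],[28,4],[29,5],[31,5],[34,5],[36,1],[36,4],[36,6],[39,3],[40,5],[41,5],[43,5],[46,5],[49,5],[51,1],[51,4],[51,6],[53,0],[54,5],[56,4],[56,6]]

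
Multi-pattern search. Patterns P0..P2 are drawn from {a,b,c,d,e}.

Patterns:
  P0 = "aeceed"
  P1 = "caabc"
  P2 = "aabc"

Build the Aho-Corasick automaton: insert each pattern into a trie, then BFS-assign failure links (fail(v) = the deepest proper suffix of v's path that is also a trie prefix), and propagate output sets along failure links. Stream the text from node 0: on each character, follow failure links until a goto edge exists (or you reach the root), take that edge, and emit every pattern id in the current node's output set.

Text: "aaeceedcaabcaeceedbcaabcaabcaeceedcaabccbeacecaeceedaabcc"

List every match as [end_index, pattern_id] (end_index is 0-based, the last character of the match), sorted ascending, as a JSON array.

Construct AC machine:
Trie nodes:
  0='ε' goto a→1 c→7
  1='a' goto a→12 e→2
  2='ae' goto c→3
  3='aec' goto e→4
  4='aece' goto e→5
  5='aecee' goto d→6
  6='aeceed' goto ·  ←P0
  7='c' goto a→8
  8='ca' goto a→9
  9='caa' goto b→10
  10='caab' goto c→11
  11='caabc' goto ·  ←P1
  12='aa' goto b→13
  13='aab' goto c→14
  14='aabc' goto ·  ←P2

Failure links (BFS by depth):
  fail(1) 'a': from fail(0)=0 chase 'a': 0 ⇒ 0;  out=∅∪out(0)=∅
  fail(7) 'c': from fail(0)=0 chase 'c': 0 ⇒ 0;  out=∅∪out(0)=∅
  fail(2) 'ae': from fail(1)=0 chase 'e': 0 ⇒ 0;  out=∅∪out(0)=∅
  fail(8) 'ca': from fail(7)=0 chase 'a': 0 ⇒ 1;  out=∅∪out(1)=∅
  fail(12) 'aa': from fail(1)=0 chase 'a': 0 ⇒ 1;  out=∅∪out(1)=∅
  fail(3) 'aec': from fail(2)=0 chase 'c': 0 ⇒ 7;  out=∅∪out(7)=∅
  fail(9) 'caa': from fail(8)=1 chase 'a': 1 ⇒ 12;  out=∅∪out(12)=∅
  fail(13) 'aab': from fail(12)=1 chase 'b': 1→0 ⇒ 0;  out=∅∪out(0)=∅
  fail(4) 'aece': from fail(3)=7 chase 'e': 7→0 ⇒ 0;  out=∅∪out(0)=∅
  fail(10) 'caab': from fail(9)=12 chase 'b': 12 ⇒ 13;  out=∅∪out(13)=∅
  fail(14) 'aabc': from fail(13)=0 chase 'c': 0 ⇒ 7;  out={2}∪out(7)={2}
  fail(5) 'aecee': from fail(4)=0 chase 'e': 0 ⇒ 0;  out=∅∪out(0)=∅
  fail(11) 'caabc': from fail(10)=13 chase 'c': 13 ⇒ 14;  out={1}∪out(14)={1,2}
  fail(6) 'aeceed': from fail(5)=0 chase 'd': 0 ⇒ 0;  out={0}∪out(0)={0}

Run:
i=0 'a': node 0→1
i=1 'a': node 1→12
i=2 'e': node 12→2 (fail-walked)
i=3 'c': node 2→3
i=4 'e': node 3→4
i=5 'e': node 4→5
i=6 'd': node 5→6  emit P0@[1:6]
i=7 'c': node 6→7 (fail-walked)
i=8 'a': node 7→8
i=9 'a': node 8→9
i=10 'b': node 9→10
i=11 'c': node 10→11  emit P1@[7:11],P2@[8:11]
i=12 'a': node 11→8 (fail-walked)
i=13 'e': node 8→2 (fail-walked)
i=14 'c': node 2→3
i=15 'e': node 3→4
i=16 'e': node 4→5
i=17 'd': node 5→6  emit P0@[12:17]
i=18 'b': node 6→0 (fail-walked)
i=19 'c': node 0→7
i=20 'a': node 7→8
i=21 'a': node 8→9
i=22 'b': node 9→10
i=23 'c': node 10→11  emit P1@[19:23],P2@[20:23]
i=24 'a': node 11→8 (fail-walked)
i=25 'a': node 8→9
i=26 'b': node 9→10
i=27 'c': node 10→11  emit P1@[23:27],P2@[24:27]
i=28 'a': node 11→8 (fail-walked)
i=29 'e': node 8→2 (fail-walked)
i=30 'c': node 2→3
i=31 'e': node 3→4
i=32 'e': node 4→5
i=33 'd': node 5→6  emit P0@[28:33]
i=34 'c': node 6→7 (fail-walked)
i=35 'a': node 7→8
i=36 'a': node 8→9
i=37 'b': node 9→10
i=38 'c': node 10→11  emit P1@[34:38],P2@[35:38]
i=39 'c': node 11→7 (fail-walked)
i=40 'b': node 7→0 (fail-walked)
i=41 'e': node 0→0
i=42 'a': node 0→1
i=43 'c': node 1→7 (fail-walked)
i=44 'e': node 7→0 (fail-walked)
i=45 'c': node 0→7
i=46 'a': node 7→8
i=47 'e': node 8→2 (fail-walked)
i=48 'c': node 2→3
i=49 'e': node 3→4
i=50 'e': node 4→5
i=51 'd': node 5→6  emit P0@[46:51]
i=52 'a': node 6→1 (fail-walked)
i=53 'a': node 1→12
i=54 'b': node 12→13
i=55 'c': node 13→14  emit P2@[52:55]
i=56 'c': node 14→7 (fail-walked)

Result: [[6,0],[11,1],[11,2],[17,0],[23,1],[23,2],[27,1],[27,2],[33,0],[38,1],[38,2],[51,0],[55,2]]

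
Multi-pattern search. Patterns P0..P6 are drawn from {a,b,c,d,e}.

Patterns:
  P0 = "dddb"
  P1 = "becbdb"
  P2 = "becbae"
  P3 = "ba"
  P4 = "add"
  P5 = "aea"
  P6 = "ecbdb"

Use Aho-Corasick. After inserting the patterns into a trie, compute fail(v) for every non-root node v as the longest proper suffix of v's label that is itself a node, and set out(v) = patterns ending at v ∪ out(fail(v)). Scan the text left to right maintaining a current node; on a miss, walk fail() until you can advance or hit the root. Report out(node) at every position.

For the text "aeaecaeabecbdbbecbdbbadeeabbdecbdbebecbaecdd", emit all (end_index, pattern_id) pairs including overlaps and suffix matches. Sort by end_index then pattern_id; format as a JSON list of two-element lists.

Construct AC machine:
Trie (insert patterns):
  n0 'ε': a→14 b→5 d→1 e→19
  n1 'd': d→2
  n2 'dd': d→3
  n3 'ddd': b→4
  n4 'dddb': ·  [P0 ends]
  n5 'b': a→13 e→6
  n6 'be': c→7
  n7 'bec': b→8
  n8 'becb': a→11 d→9
  n9 'becbd': b→10
  n10 'becbdb': ·  [P1 ends]
  n11 'becba': e→12
  n12 'becbae': ·  [P2 ends]
  n13 'ba': ·  [P3 ends]
  n14 'a': d→15 e→17
  n15 'ad': d→16
  n16 'add': ·  [P4 ends]
  n17 'ae': a→18
  n18 'aea': ·  [P5 ends]
  n19 'e': c→20
  n20 'ec': b→21
  n21 'ecb': d→22
  n22 'ecbd': b→23
  n23 'ecbdb': ·  [P6 ends]

BFS fail/out derivation:
  fail(1) 'd': from fail(0)=0 chase 'd': 0 ⇒ 0;  out=∅∪out(0)=∅
  fail(5) 'b': from fail(0)=0 chase 'b': 0 ⇒ 0;  out=∅∪out(0)=∅
  fail(14) 'a': from fail(0)=0 chase 'a': 0 ⇒ 0;  out=∅∪out(0)=∅
  fail(19) 'e': from fail(0)=0 chase 'e': 0 ⇒ 0;  out=∅∪out(0)=∅
  fail(2) 'dd': from fail(1)=0 chase 'd': 0 ⇒ 1;  out=∅∪out(1)=∅
  fail(6) 'be': from fail(5)=0 chase 'e': 0 ⇒ 19;  out=∅∪out(19)=∅
  fail(13) 'ba': from fail(5)=0 chase 'a': 0 ⇒ 14;  out={3}∪out(14)={3}
  fail(15) 'ad': from fail(14)=0 chase 'd': 0 ⇒ 1;  out=∅∪out(1)=∅
  fail(17) 'ae': from fail(14)=0 chase 'e': 0 ⇒ 19;  out=∅∪out(19)=∅
  fail(20) 'ec': from fail(19)=0 chase 'c': 0 ⇒ 0;  out=∅∪out(0)=∅
  fail(3) 'ddd': from fail(2)=1 chase 'd': 1 ⇒ 2;  out=∅∪out(2)=∅
  fail(7) 'bec': from fail(6)=19 chase 'c': 19 ⇒ 20;  out=∅∪out(20)=∅
  fail(16) 'add': from fail(15)=1 chase 'd': 1 ⇒ 2;  out={4}∪out(2)={4}
  fail(18) 'aea': from fail(17)=19 chase 'a': 19→0 ⇒ 14;  out={5}∪out(14)={5}
  fail(21) 'ecb': from fail(20)=0 chase 'b': 0 ⇒ 5;  out=∅∪out(5)=∅
  fail(4) 'dddb': from fail(3)=2 chase 'b': 2→1→0 ⇒ 5;  out={0}∪out(5)={0}
  fail(8) 'becb': from fail(7)=20 chase 'b': 20 ⇒ 21;  out=∅∪out(21)=∅
  fail(22) 'ecbd': from fail(21)=5 chase 'd': 5→0 ⇒ 1;  out=∅∪out(1)=∅
  fail(9) 'becbd': from fail(8)=21 chase 'd': 21 ⇒ 22;  out=∅∪out(22)=∅
  fail(11) 'becba': from fail(8)=21 chase 'a': 21→5 ⇒ 13;  out=∅∪out(13)={3}
  fail(23) 'ecbdb': from fail(22)=1 chase 'b': 1→0 ⇒ 5;  out={6}∪out(5)={6}
  fail(10) 'becbdb': from fail(9)=22 chase 'b': 22 ⇒ 23;  out={1}∪out(23)={1,6}
  fail(12) 'becbae': from fail(11)=13 chase 'e': 13→14 ⇒ 17;  out={2}∪out(17)={2}

Scan:
i=0 'a': node 0→14
i=1 'e': node 14→17
i=2 'a': node 17→18  ** P5@[0:2]
i=3 'e': node 18→17 ·f
i=4 'c': node 17→20 ·f
i=5 'a': node 20→14 ·f
i=6 'e': node 14→17
i=7 'a': node 17→18  ** P5@[5:7]
i=8 'b': node 18→5 ·f
i=9 'e': node 5→6
i=10 'c': node 6→7
i=11 'b': node 7→8
i=12 'd': node 8→9
i=13 'b': node 9→10  ** P1@[8:13],P6@[9:13]
i=14 'b': node 10→5 ·f
i=15 'e': node 5→6
i=16 'c': node 6→7
i=17 'b': node 7→8
i=18 'd': node 8→9
i=19 'b': node 9→10  ** P1@[14:19],P6@[15:19]
i=20 'b': node 10→5 ·f
i=21 'a': node 5→13  ** P3@[20:21]
i=22 'd': node 13→15 ·f
i=23 'e': node 15→19 ·f
i=24 'e': node 19→19 ·f
i=25 'a': node 19→14 ·f
i=26 'b': node 14→5 ·f
i=27 'b': node 5→5 ·f
i=28 'd': node 5→1 ·f
i=29 'e': node 1→19 ·f
i=30 'c': node 19→20
i=31 'b': node 20→21
i=32 'd': node 21→22
i=33 'b': node 22→23  ** P6@[29:33]
i=34 'e': node 23→6 ·f
i=35 'b': node 6→5 ·f
i=36 'e': node 5→6
i=37 'c': node 6→7
i=38 'b': node 7→8
i=39 'a': node 8→11  ** P3@[38:39]
i=40 'e': node 11→12  ** P2@[35:40]
i=41 'c': node 12→20 ·f
i=42 'd': node 20→1 ·f
i=43 'd': node 1→2

All matches (sorted): [[2,5],[7,5],[13,1],[13,6],[19,1],[19,6],[21,3],[33,6],[39,3],[40,2]]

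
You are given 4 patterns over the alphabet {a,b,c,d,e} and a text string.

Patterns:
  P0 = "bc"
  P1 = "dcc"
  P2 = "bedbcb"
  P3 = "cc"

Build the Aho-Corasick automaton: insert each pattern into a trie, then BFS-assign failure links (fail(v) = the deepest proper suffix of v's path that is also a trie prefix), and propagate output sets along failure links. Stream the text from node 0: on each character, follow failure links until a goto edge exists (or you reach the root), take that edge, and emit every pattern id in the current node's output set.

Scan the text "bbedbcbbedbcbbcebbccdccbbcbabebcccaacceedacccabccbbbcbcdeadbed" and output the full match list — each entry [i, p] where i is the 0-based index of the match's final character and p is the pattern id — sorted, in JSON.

Build:
Trie (insert patterns):
  0='ε' goto b→1 c→11 d→3
  1='b' goto c→2 e→6
  2='bc' goto ·  [P0 ends]
  3='d' goto c→4
  4='dc' goto c→5
  5='dcc' goto ·  [P1 ends]
  6='be' goto d→7
  7='bed' goto b→8
  8='bedb' goto c→9
  9='bedbc' goto b→10
  10='bedbcb' goto ·  [P2 ends]
  11='c' goto c→12
  12='cc' goto ·  [P3 ends]

BFS fail/out derivation:
  n1('b'): parent n0 fail=0; on 'b' 0 → fail=0;  out ∅∪∅=∅
  n3('d'): parent n0 fail=0; on 'd' 0 → fail=0;  out ∅∪∅=∅
  n11('c'): parent n0 fail=0; on 'c' 0 → fail=0;  out ∅∪∅=∅
  n2('bc'): parent n1 fail=0; on 'c' 0 → fail=11;  out {0}∪∅={0}
  n4('dc'): parent n3 fail=0; on 'c' 0 → fail=11;  out ∅∪∅=∅
  n6('be'): parent n1 fail=0; on 'e' 0 → fail=0;  out ∅∪∅=∅
  n12('cc'): parent n11 fail=0; on 'c' 0 → fail=11;  out {3}∪∅={3}
  n5('dcc'): parent n4 fail=11; on 'c' 11 → fail=12;  out {1}∪{3}={1,3}
  n7('bed'): parent n6 fail=0; on 'd' 0 → fail=3;  out ∅∪∅=∅
  n8('bedb'): parent n7 fail=3; on 'b' 3→0 → fail=1;  out ∅∪∅=∅
  n9('bedbc'): parent n8 fail=1; on 'c' 1 → fail=2;  out ∅∪{0}={0}
  n10('bedbcb'): parent n9 fail=2; on 'b' 2→11→0 → fail=1;  out {2}∪∅={2}

Text stream:
pos 0 'b': at 1
pos 1 'b': at 1 ·f
pos 2 'e': at 6
pos 3 'd': at 7
pos 4 'b': at 8
pos 5 'c': at 9  emit P0@[4:5]
pos 6 'b': at 10  emit P2@[1:6]
pos 7 'b': at 1 ·f
pos 8 'e': at 6
pos 9 'd': at 7
pos 10 'b': at 8
pos 11 'c': at 9  emit P0@[10:11]
pos 12 'b': at 10  emit P2@[7:12]
pos 13 'b': at 1 ·f
pos 14 'c': at 2  emit P0@[13:14]
pos 15 'e': at 0 ·f
pos 16 'b': at 1
pos 17 'b': at 1 ·f
pos 18 'c': at 2  emit P0@[17:18]
pos 19 'c': at 12 ·f  emit P3@[18:19]
pos 20 'd': at 3 ·f
pos 21 'c': at 4
pos 22 'c': at 5  emit P1@[20:22],P3@[21:22]
pos 23 'b': at 1 ·f
pos 24 'b': at 1 ·f
pos 25 'c': at 2  emit P0@[24:25]
pos 26 'b': at 1 ·f
pos 27 'a': at 0 ·f
pos 28 'b': at 1
pos 29 'e': at 6
pos 30 'b': at 1 ·f
pos 31 'c': at 2  emit P0@[30:31]
pos 32 'c': at 12 ·f  emit P3@[31:32]
pos 33 'c': at 12 ·f  emit P3@[32:33]
pos 34 'a': at 0 ·f
pos 35 'a': at 0
pos 36 'c': at 11
pos 37 'c': at 12  emit P3@[36:37]
pos 38 'e': at 0 ·f
pos 39 'e': at 0
pos 40 'd': at 3
pos 41 'a': at 0 ·f
pos 42 'c': at 11
pos 43 'c': at 12  emit P3@[42:43]
pos 44 'c': at 12 ·f  emit P3@[43:44]
pos 45 'a': at 0 ·f
pos 46 'b': at 1
pos 47 'c': at 2  emit P0@[46:47]
pos 48 'c': at 12 ·f  emit P3@[47:48]
pos 49 'b': at 1 ·f
pos 50 'b': at 1 ·f
pos 51 'b': at 1 ·f
pos 52 'c': at 2  emit P0@[51:52]
pos 53 'b': at 1 ·f
pos 54 'c': at 2  emit P0@[53:54]
pos 55 'd': at 3 ·f
pos 56 'e': at 0 ·f
pos 57 'a': at 0
pos 58 'd': at 3
pos 59 'b': at 1 ·f
pos 60 'e': at 6
pos 61 'd': at 7

Matches: [[5,0],[6,2],[11,0],[12,2],[14,0],[18,0],[19,3],[22,1],[22,3],[25,0],[31,0],[32,3],[33,3],[37,3],[43,3],[44,3],[47,0],[48,3],[52,0],[54,0]]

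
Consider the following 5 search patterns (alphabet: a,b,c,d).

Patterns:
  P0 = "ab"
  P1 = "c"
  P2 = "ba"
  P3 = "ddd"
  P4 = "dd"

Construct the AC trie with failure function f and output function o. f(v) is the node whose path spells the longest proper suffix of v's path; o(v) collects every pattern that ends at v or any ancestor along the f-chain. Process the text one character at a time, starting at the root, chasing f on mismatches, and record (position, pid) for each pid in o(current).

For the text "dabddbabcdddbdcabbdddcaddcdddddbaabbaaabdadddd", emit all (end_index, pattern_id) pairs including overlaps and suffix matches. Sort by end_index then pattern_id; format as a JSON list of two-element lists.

Construct AC machine:
Trie nodes:
  n0 'ε': a→1 b→4 c→3 d→6
  n1 'a': b→2
  n2 'ab': ·  ←P0
  n3 'c': ·  ←P1
  n4 'b': a→5
  n5 'ba': ·  ←P2
  n6 'd': d→7
  n7 'dd': d→8  ←P4
  n8 'ddd': ·  ←P3

BFS fail/out derivation:
  fail(1) 'a': from fail(0)=0 chase 'a': 0 ⇒ 0;  out=∅∪out(0)=∅
  fail(3) 'c': from fail(0)=0 chase 'c': 0 ⇒ 0;  out={1}∪out(0)={1}
  fail(4) 'b': from fail(0)=0 chase 'b': 0 ⇒ 0;  out=∅∪out(0)=∅
  fail(6) 'd': from fail(0)=0 chase 'd': 0 ⇒ 0;  out=∅∪out(0)=∅
  fail(2) 'ab': from fail(1)=0 chase 'b': 0 ⇒ 4;  out={0}∪out(4)={0}
  fail(5) 'ba': from fail(4)=0 chase 'a': 0 ⇒ 1;  out={2}∪out(1)={2}
  fail(7) 'dd': from fail(6)=0 chase 'd': 0 ⇒ 6;  out={4}∪out(6)={4}
  fail(8) 'ddd': from fail(7)=6 chase 'd': 6 ⇒ 7;  out={3}∪out(7)={3,4}

Text stream:
i=0 'd': node 0→6
i=1 'a': node 6→1 ·f
i=2 'b': node 1→2  emit P0@[1:2]
i=3 'd': node 2→6 ·f
i=4 'd': node 6→7  emit P4@[3:4]
i=5 'b': node 7→4 ·f
i=6 'a': node 4→5  emit P2@[5:6]
i=7 'b': node 5→2 ·f  emit P0@[6:7]
i=8 'c': node 2→3 ·f  emit P1@[8:8]
i=9 'd': node 3→6 ·f
i=10 'd': node 6→7  emit P4@[9:10]
i=11 'd': node 7→8  emit P3@[9:11],P4@[10:11]
i=12 'b': node 8→4 ·f
i=13 'd': node 4→6 ·f
i=14 'c': node 6→3 ·f  emit P1@[14:14]
i=15 'a': node 3→1 ·f
i=16 'b': node 1→2  emit P0@[15:16]
i=17 'b': node 2→4 ·f
i=18 'd': node 4→6 ·f
i=19 'd': node 6→7  emit P4@[18:19]
i=20 'd': node 7→8  emit P3@[18:20],P4@[19:20]
i=21 'c': node 8→3 ·f  emit P1@[21:21]
i=22 'a': node 3→1 ·f
i=23 'd': node 1→6 ·f
i=24 'd': node 6→7  emit P4@[23:24]
i=25 'c': node 7→3 ·f  emit P1@[25:25]
i=26 'd': node 3→6 ·f
i=27 'd': node 6→7  emit P4@[26:27]
i=28 'd': node 7→8  emit P3@[26:28],P4@[27:28]
i=29 'd': node 8→8 ·f  emit P3@[27:29],P4@[28:29]
i=30 'd': node 8→8 ·f  emit P3@[28:30],P4@[29:30]
i=31 'b': node 8→4 ·f
i=32 'a': node 4→5  emit P2@[31:32]
i=33 'a': node 5→1 ·f
i=34 'b': node 1→2  emit P0@[33:34]
i=35 'b': node 2→4 ·f
i=36 'a': node 4→5  emit P2@[35:36]
i=37 'a': node 5→1 ·f
i=38 'a': node 1→1 ·f
i=39 'b': node 1→2  emit P0@[38:39]
i=40 'd': node 2→6 ·f
i=41 'a': node 6→1 ·f
i=42 'd': node 1→6 ·f
i=43 'd': node 6→7  emit P4@[42:43]
i=44 'd': node 7→8  emit P3@[42:44],P4@[43:44]
i=45 'd': node 8→8 ·f  emit P3@[43:45],P4@[44:45]

Matches: [[2,0],[4,4],[6,2],[7,0],[8,1],[10,4],[11,3],[11,4],[14,1],[16,0],[19,4],[20,3],[20,4],[21,1],[24,4],[25,1],[27,4],[28,3],[28,4],[29,3],[29,4],[30,3],[30,4],[32,2],[34,0],[36,2],[39,0],[43,4],[44,3],[44,4],[45,3],[45,4]]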